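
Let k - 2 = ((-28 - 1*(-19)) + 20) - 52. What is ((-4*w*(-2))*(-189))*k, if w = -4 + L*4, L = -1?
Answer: -471744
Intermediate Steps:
w = -8 (w = -4 - 1*4 = -4 - 4 = -8)
k = -39 (k = 2 + (((-28 - 1*(-19)) + 20) - 52) = 2 + (((-28 + 19) + 20) - 52) = 2 + ((-9 + 20) - 52) = 2 + (11 - 52) = 2 - 41 = -39)
((-4*w*(-2))*(-189))*k = ((-4*(-8)*(-2))*(-189))*(-39) = ((32*(-2))*(-189))*(-39) = -64*(-189)*(-39) = 12096*(-39) = -471744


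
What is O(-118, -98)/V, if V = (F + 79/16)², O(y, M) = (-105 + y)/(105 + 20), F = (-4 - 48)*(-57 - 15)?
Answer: -57088/449745036125 ≈ -1.2693e-7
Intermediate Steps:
F = 3744 (F = -52*(-72) = 3744)
O(y, M) = -21/25 + y/125 (O(y, M) = (-105 + y)/125 = (-105 + y)*(1/125) = -21/25 + y/125)
V = 3597960289/256 (V = (3744 + 79/16)² = (59983/16)² = 3597960289/256 ≈ 1.4055e+7)
O(-118, -98)/V = (-21/25 + (1/125)*(-118))/(3597960289/256) = (-21/25 - 118/125)*(256/3597960289) = -223/125*256/3597960289 = -57088/449745036125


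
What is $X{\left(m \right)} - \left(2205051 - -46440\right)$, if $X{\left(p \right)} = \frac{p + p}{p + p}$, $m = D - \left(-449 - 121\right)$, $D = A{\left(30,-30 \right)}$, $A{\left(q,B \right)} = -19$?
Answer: $-2251490$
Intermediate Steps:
$D = -19$
$m = 551$ ($m = -19 - \left(-449 - 121\right) = -19 - -570 = -19 + 570 = 551$)
$X{\left(p \right)} = 1$ ($X{\left(p \right)} = \frac{2 p}{2 p} = 2 p \frac{1}{2 p} = 1$)
$X{\left(m \right)} - \left(2205051 - -46440\right) = 1 - \left(2205051 - -46440\right) = 1 - \left(2205051 + 46440\right) = 1 - 2251491 = -2251490$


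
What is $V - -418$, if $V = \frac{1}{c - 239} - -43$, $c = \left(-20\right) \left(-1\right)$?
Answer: $\frac{100958}{219} \approx 461.0$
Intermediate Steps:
$c = 20$
$V = \frac{9416}{219}$ ($V = \frac{1}{20 - 239} - -43 = \frac{1}{-219} + 43 = - \frac{1}{219} + 43 = \frac{9416}{219} \approx 42.995$)
$V - -418 = \frac{9416}{219} - -418 = \frac{9416}{219} + 418 = \frac{100958}{219}$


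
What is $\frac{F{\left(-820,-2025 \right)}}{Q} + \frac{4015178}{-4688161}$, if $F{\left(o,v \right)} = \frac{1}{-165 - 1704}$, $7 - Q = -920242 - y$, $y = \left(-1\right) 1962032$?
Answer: $- \frac{7817922672168845}{9128282779656747} \approx -0.85645$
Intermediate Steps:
$y = -1962032$
$Q = -1041783$ ($Q = 7 - \left(-920242 - -1962032\right) = 7 - \left(-920242 + 1962032\right) = 7 - 1041790 = -1041783$)
$F{\left(o,v \right)} = - \frac{1}{1869}$ ($F{\left(o,v \right)} = \frac{1}{-1869} = - \frac{1}{1869}$)
$\frac{F{\left(-820,-2025 \right)}}{Q} + \frac{4015178}{-4688161} = - \frac{1}{1869 \left(-1041783\right)} + \frac{4015178}{-4688161} = \left(- \frac{1}{1869}\right) \left(- \frac{1}{1041783}\right) + 4015178 \left(- \frac{1}{4688161}\right) = \frac{1}{1947092427} - \frac{4015178}{4688161} = - \frac{7817922672168845}{9128282779656747}$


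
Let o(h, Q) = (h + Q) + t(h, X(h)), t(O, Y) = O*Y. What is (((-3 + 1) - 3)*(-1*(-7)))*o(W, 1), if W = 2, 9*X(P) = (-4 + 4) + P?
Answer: -1085/9 ≈ -120.56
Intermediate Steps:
X(P) = P/9 (X(P) = ((-4 + 4) + P)/9 = (0 + P)/9 = P/9)
o(h, Q) = Q + h + h**2/9 (o(h, Q) = (h + Q) + h*(h/9) = (Q + h) + h**2/9 = Q + h + h**2/9)
(((-3 + 1) - 3)*(-1*(-7)))*o(W, 1) = (((-3 + 1) - 3)*(-1*(-7)))*(1 + 2 + (1/9)*2**2) = ((-2 - 3)*7)*(1 + 2 + (1/9)*4) = (-5*7)*(1 + 2 + 4/9) = -35*31/9 = -1085/9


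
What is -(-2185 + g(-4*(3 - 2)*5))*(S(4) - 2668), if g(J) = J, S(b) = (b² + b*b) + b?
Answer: -5803560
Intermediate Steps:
S(b) = b + 2*b² (S(b) = (b² + b²) + b = 2*b² + b = b + 2*b²)
-(-2185 + g(-4*(3 - 2)*5))*(S(4) - 2668) = -(-2185 - 4*(3 - 2)*5)*(4*(1 + 2*4) - 2668) = -(-2185 - 4*1*5)*(4*(1 + 8) - 2668) = -(-2185 - 4*5)*(4*9 - 2668) = -(-2185 - 20)*(36 - 2668) = -(-2205)*(-2632) = -1*5803560 = -5803560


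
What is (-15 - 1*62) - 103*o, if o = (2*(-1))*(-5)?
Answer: -1107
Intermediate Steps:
o = 10 (o = -2*(-5) = 10)
(-15 - 1*62) - 103*o = (-15 - 1*62) - 103*10 = (-15 - 62) - 1030 = -77 - 1030 = -1107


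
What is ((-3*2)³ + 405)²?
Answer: 35721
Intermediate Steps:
((-3*2)³ + 405)² = ((-6)³ + 405)² = (-216 + 405)² = 189² = 35721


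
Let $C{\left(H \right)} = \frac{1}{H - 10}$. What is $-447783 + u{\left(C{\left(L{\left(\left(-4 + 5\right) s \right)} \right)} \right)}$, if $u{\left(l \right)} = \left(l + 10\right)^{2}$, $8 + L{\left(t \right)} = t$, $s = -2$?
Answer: $- \frac{179073599}{400} \approx -4.4768 \cdot 10^{5}$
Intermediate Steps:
$L{\left(t \right)} = -8 + t$
$C{\left(H \right)} = \frac{1}{-10 + H}$
$u{\left(l \right)} = \left(10 + l\right)^{2}$
$-447783 + u{\left(C{\left(L{\left(\left(-4 + 5\right) s \right)} \right)} \right)} = -447783 + \left(10 + \frac{1}{-10 - \left(8 - \left(-4 + 5\right) \left(-2\right)\right)}\right)^{2} = -447783 + \left(10 + \frac{1}{-10 + \left(-8 + 1 \left(-2\right)\right)}\right)^{2} = -447783 + \left(10 + \frac{1}{-10 - 10}\right)^{2} = -447783 + \left(10 + \frac{1}{-20}\right)^{2} = -447783 + \left(10 - \frac{1}{20}\right)^{2} = -447783 + \left(\frac{199}{20}\right)^{2} = -447783 + \frac{39601}{400} = - \frac{179073599}{400}$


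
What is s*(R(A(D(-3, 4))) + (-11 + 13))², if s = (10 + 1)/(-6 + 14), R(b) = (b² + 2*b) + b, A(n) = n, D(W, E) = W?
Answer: 11/2 ≈ 5.5000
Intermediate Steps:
R(b) = b² + 3*b
s = 11/8 ≈ 1.3750
s*(R(A(D(-3, 4))) + (-11 + 13))² = 11*(-3*(3 - 3) + (-11 + 13))²/8 = 11*(-3*0 + 2)²/8 = 11*(0 + 2)²/8 = (11/8)*2² = (11/8)*4 = 11/2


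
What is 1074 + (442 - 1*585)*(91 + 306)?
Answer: -55697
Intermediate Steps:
1074 + (442 - 1*585)*(91 + 306) = 1074 + (442 - 585)*397 = 1074 - 143*397 = 1074 - 56771 = -55697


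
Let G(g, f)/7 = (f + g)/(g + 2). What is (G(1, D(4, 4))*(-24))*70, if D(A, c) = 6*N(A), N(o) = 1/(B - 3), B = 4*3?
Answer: -19600/3 ≈ -6533.3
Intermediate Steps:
B = 12
N(o) = ⅑ (N(o) = 1/(12 - 3) = 1/9 = ⅑)
D(A, c) = ⅔ (D(A, c) = 6*(⅑) = ⅔)
G(g, f) = 7*(f + g)/(2 + g) (G(g, f) = 7*((f + g)/(g + 2)) = 7*((f + g)/(2 + g)) = 7*(f + g)/(2 + g))
(G(1, D(4, 4))*(-24))*70 = ((7*(⅔ + 1)/(2 + 1))*(-24))*70 = ((7*(5/3)/3)*(-24))*70 = ((7*(⅓)*(5/3))*(-24))*70 = ((35/9)*(-24))*70 = -280/3*70 = -19600/3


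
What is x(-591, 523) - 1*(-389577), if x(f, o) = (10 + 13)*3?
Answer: 389646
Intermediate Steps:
x(f, o) = 69 (x(f, o) = 23*3 = 69)
x(-591, 523) - 1*(-389577) = 69 - 1*(-389577) = 69 + 389577 = 389646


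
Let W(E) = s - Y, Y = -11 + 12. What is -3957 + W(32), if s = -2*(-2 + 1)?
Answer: -3956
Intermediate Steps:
Y = 1
s = 2 (s = -2*(-1) = 2)
W(E) = 1 (W(E) = 2 - 1*1 = 2 - 1 = 1)
-3957 + W(32) = -3957 + 1 = -3956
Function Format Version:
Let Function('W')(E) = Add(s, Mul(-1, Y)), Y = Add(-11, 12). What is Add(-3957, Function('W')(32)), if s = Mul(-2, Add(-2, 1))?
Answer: -3956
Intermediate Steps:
Y = 1
s = 2 (s = Mul(-2, -1) = 2)
Function('W')(E) = 1 (Function('W')(E) = Add(2, Mul(-1, 1)) = Add(2, -1) = 1)
Add(-3957, Function('W')(32)) = Add(-3957, 1) = -3956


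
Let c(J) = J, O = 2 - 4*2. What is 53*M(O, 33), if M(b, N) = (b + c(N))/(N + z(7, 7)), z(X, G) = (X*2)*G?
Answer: 1431/131 ≈ 10.924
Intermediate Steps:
O = -6 (O = 2 - 8 = -6)
z(X, G) = 2*G*X (z(X, G) = (2*X)*G = 2*G*X)
M(b, N) = (N + b)/(98 + N) (M(b, N) = (b + N)/(N + 2*7*7) = (N + b)/(N + 98) = (N + b)/(98 + N))
53*M(O, 33) = 53*((33 - 6)/(98 + 33)) = 53*(27/131) = 1431/131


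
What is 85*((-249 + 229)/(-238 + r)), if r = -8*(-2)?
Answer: 850/111 ≈ 7.6577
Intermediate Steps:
r = 16
85*((-249 + 229)/(-238 + r)) = 85*((-249 + 229)/(-238 + 16)) = 85*(-20/(-222)) = 85*(-20*(-1/222)) = 85*(10/111) = 850/111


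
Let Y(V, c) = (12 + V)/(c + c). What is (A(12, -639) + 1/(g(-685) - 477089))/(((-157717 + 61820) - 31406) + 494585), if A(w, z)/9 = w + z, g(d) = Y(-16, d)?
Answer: -922083024947/60014973851283 ≈ -0.015364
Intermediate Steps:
Y(V, c) = (12 + V)/(2*c) (Y(V, c) = (12 + V)/((2*c)) = (12 + V)*(1/(2*c)) = (12 + V)/(2*c))
g(d) = -2/d (g(d) = (12 - 16)/(2*d) = (1/2)*(-4)/d = -2/d)
A(w, z) = 9*w + 9*z (A(w, z) = 9*(w + z) = 9*w + 9*z)
(A(12, -639) + 1/(g(-685) - 477089))/(((-157717 + 61820) - 31406) + 494585) = ((9*12 + 9*(-639)) + 1/(-2/(-685) - 477089))/(((-157717 + 61820) - 31406) + 494585) = ((108 - 5751) + 1/(-2*(-1/685) - 477089))/((-95897 - 31406) + 494585) = (-5643 + 1/(2/685 - 477089))/(-127303 + 494585) = (-5643 + 1/(-326805963/685))/367282 = (-5643 - 685/326805963)*(1/367282) = -1844166049894/326805963*1/367282 = -922083024947/60014973851283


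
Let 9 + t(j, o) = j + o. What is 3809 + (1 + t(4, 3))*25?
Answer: 3784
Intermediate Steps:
t(j, o) = -9 + j + o (t(j, o) = -9 + (j + o) = -9 + j + o)
3809 + (1 + t(4, 3))*25 = 3809 + (1 + (-9 + 4 + 3))*25 = 3809 + (1 - 2)*25 = 3809 - 1*25 = 3809 - 25 = 3784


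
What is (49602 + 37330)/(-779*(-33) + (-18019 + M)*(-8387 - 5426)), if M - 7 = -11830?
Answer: 86932/412233253 ≈ 0.00021088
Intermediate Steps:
M = -11823 (M = 7 - 11830 = -11823)
(49602 + 37330)/(-779*(-33) + (-18019 + M)*(-8387 - 5426)) = (49602 + 37330)/(-779*(-33) + (-18019 - 11823)*(-8387 - 5426)) = 86932/(25707 - 29842*(-13813)) = 86932/(25707 + 412207546) = 86932/412233253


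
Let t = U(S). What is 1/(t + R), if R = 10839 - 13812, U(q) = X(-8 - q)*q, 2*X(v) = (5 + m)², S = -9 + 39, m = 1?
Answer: -1/2433 ≈ -0.00041102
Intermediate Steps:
S = 30
X(v) = 18 (X(v) = (5 + 1)²/2 = (½)*6² = (½)*36 = 18)
U(q) = 18*q
R = -2973
t = 540 (t = 18*30 = 540)
1/(t + R) = 1/(540 - 2973) = 1/(-2433) = -1/2433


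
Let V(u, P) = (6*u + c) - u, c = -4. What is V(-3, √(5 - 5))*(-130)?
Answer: 2470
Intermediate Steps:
V(u, P) = -4 + 5*u (V(u, P) = (6*u - 4) - u = (-4 + 6*u) - u = -4 + 5*u)
V(-3, √(5 - 5))*(-130) = (-4 + 5*(-3))*(-130) = (-4 - 15)*(-130) = -19*(-130) = 2470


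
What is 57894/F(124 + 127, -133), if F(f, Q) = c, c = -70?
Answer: -28947/35 ≈ -827.06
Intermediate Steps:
F(f, Q) = -70
57894/F(124 + 127, -133) = 57894/(-70) = 57894*(-1/70) = -28947/35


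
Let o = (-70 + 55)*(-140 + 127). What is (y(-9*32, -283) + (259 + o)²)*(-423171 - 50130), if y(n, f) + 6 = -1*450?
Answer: -97339083660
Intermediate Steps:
o = 195 (o = -15*(-13) = 195)
y(n, f) = -456 (y(n, f) = -6 - 1*450 = -6 - 450 = -456)
(y(-9*32, -283) + (259 + o)²)*(-423171 - 50130) = (-456 + (259 + 195)²)*(-423171 - 50130) = (-456 + 454²)*(-473301) = (-456 + 206116)*(-473301) = 205660*(-473301) = -97339083660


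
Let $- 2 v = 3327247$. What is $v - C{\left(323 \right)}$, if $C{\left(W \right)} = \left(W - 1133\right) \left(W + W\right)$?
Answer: $- \frac{2280727}{2} \approx -1.1404 \cdot 10^{6}$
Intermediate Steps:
$v = - \frac{3327247}{2}$ ($v = \left(- \frac{1}{2}\right) 3327247 = - \frac{3327247}{2} \approx -1.6636 \cdot 10^{6}$)
$C{\left(W \right)} = 2 W \left(-1133 + W\right)$ ($C{\left(W \right)} = \left(-1133 + W\right) 2 W = 2 W \left(-1133 + W\right)$)
$v - C{\left(323 \right)} = - \frac{3327247}{2} - 2 \cdot 323 \left(-1133 + 323\right) = - \frac{3327247}{2} - 2 \cdot 323 \left(-810\right) = - \frac{3327247}{2} - -523260 = - \frac{3327247}{2} + 523260 = - \frac{2280727}{2}$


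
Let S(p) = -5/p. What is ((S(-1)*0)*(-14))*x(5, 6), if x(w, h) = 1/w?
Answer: 0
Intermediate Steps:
((S(-1)*0)*(-14))*x(5, 6) = ((-5/(-1)*0)*(-14))/5 = ((-5*(-1)*0)*(-14))*(⅕) = ((5*0)*(-14))*(⅕) = (0*(-14))*(⅕) = 0*(⅕) = 0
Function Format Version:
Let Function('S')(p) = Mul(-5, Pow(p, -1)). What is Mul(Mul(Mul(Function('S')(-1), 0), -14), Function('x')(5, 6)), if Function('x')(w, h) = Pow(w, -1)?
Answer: 0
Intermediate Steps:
Mul(Mul(Mul(Function('S')(-1), 0), -14), Function('x')(5, 6)) = Mul(Mul(Mul(Mul(-5, Pow(-1, -1)), 0), -14), Pow(5, -1)) = Mul(Mul(Mul(Mul(-5, -1), 0), -14), Rational(1, 5)) = Mul(Mul(Mul(5, 0), -14), Rational(1, 5)) = Mul(Mul(0, -14), Rational(1, 5)) = Mul(0, Rational(1, 5)) = 0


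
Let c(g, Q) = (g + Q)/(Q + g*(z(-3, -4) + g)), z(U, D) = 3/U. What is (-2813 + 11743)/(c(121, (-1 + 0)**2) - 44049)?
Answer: -129672530/639635407 ≈ -0.20273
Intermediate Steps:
c(g, Q) = (Q + g)/(Q + g*(-1 + g)) (c(g, Q) = (g + Q)/(Q + g*(3/(-3) + g)) = (Q + g)/(Q + g*(3*(-1/3) + g)) = (Q + g)/(Q + g*(-1 + g)))
(-2813 + 11743)/(c(121, (-1 + 0)**2) - 44049) = (-2813 + 11743)/(((-1 + 0)**2 + 121)/((-1 + 0)**2 + 121**2 - 1*121) - 44049) = 8930/(((-1)**2 + 121)/((-1)**2 + 14641 - 121) - 44049) = 8930/((1 + 121)/(1 + 14641 - 121) - 44049) = 8930/(122/14521 - 44049) = 8930/(-639635407/14521) = 8930*(-14521/639635407) = -129672530/639635407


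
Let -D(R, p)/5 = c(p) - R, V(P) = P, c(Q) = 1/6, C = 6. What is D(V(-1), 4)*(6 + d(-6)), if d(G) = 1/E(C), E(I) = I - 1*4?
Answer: -455/12 ≈ -37.917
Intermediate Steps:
c(Q) = ⅙
E(I) = -4 + I (E(I) = I - 4 = -4 + I)
D(R, p) = -⅚ + 5*R (D(R, p) = -5*(⅙ - R) = -⅚ + 5*R)
d(G) = ½ (d(G) = 1/(-4 + 6) = 1/2 = ½)
D(V(-1), 4)*(6 + d(-6)) = (-⅚ + 5*(-1))*(6 + ½) = (-⅚ - 5)*(13/2) = -35/6*13/2 = -455/12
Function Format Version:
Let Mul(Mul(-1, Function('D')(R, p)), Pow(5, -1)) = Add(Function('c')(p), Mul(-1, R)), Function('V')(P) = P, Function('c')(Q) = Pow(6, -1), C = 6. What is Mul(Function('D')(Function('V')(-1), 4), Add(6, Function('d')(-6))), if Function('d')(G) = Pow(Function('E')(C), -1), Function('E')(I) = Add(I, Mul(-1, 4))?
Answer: Rational(-455, 12) ≈ -37.917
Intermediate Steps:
Function('c')(Q) = Rational(1, 6)
Function('E')(I) = Add(-4, I) (Function('E')(I) = Add(I, -4) = Add(-4, I))
Function('D')(R, p) = Add(Rational(-5, 6), Mul(5, R)) (Function('D')(R, p) = Mul(-5, Add(Rational(1, 6), Mul(-1, R))) = Add(Rational(-5, 6), Mul(5, R)))
Function('d')(G) = Rational(1, 2) (Function('d')(G) = Pow(Add(-4, 6), -1) = Pow(2, -1) = Rational(1, 2))
Mul(Function('D')(Function('V')(-1), 4), Add(6, Function('d')(-6))) = Mul(Add(Rational(-5, 6), Mul(5, -1)), Add(6, Rational(1, 2))) = Mul(Add(Rational(-5, 6), -5), Rational(13, 2)) = Mul(Rational(-35, 6), Rational(13, 2)) = Rational(-455, 12)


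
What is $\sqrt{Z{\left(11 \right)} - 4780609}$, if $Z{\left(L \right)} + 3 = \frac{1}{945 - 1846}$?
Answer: $\frac{i \sqrt{3880905603113}}{901} \approx 2186.5 i$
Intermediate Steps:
$Z{\left(L \right)} = - \frac{2704}{901}$ ($Z{\left(L \right)} = -3 + \frac{1}{945 - 1846} = -3 + \frac{1}{-901} = -3 - \frac{1}{901} = - \frac{2704}{901}$)
$\sqrt{Z{\left(11 \right)} - 4780609} = \sqrt{- \frac{2704}{901} - 4780609} = \sqrt{- \frac{4307331413}{901}} = \frac{i \sqrt{3880905603113}}{901}$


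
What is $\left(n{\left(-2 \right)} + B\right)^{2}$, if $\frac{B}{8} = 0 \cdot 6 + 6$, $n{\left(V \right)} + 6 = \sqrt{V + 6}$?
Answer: $1936$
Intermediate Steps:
$n{\left(V \right)} = -6 + \sqrt{6 + V}$ ($n{\left(V \right)} = -6 + \sqrt{V + 6} = -6 + \sqrt{6 + V}$)
$B = 48$ ($B = 8 \left(0 \cdot 6 + 6\right) = 8 \left(0 + 6\right) = 8 \cdot 6 = 48$)
$\left(n{\left(-2 \right)} + B\right)^{2} = \left(\left(-6 + \sqrt{6 - 2}\right) + 48\right)^{2} = \left(\left(-6 + \sqrt{4}\right) + 48\right)^{2} = \left(\left(-6 + 2\right) + 48\right)^{2} = \left(-4 + 48\right)^{2} = 44^{2} = 1936$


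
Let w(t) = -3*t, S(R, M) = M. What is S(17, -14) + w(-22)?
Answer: 52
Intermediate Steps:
S(17, -14) + w(-22) = -14 - 3*(-22) = -14 + 66 = 52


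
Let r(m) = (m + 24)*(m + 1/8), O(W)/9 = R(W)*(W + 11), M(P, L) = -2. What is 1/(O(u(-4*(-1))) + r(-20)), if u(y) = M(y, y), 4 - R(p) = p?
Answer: 2/813 ≈ 0.0024600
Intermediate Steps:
R(p) = 4 - p
u(y) = -2
O(W) = 9*(4 - W)*(11 + W) (O(W) = 9*((4 - W)*(W + 11)) = 9*((4 - W)*(11 + W)) = 9*(4 - W)*(11 + W))
r(m) = (24 + m)*(1/8 + m) (r(m) = (24 + m)*(m + 1/8) = (24 + m)*(1/8 + m))
1/(O(u(-4*(-1))) + r(-20)) = 1/(-9*(-4 - 2)*(11 - 2) + (3 + (-20)**2 + (193/8)*(-20))) = 1/(-9*(-6)*9 + (3 + 400 - 965/2)) = 1/(486 - 159/2) = 1/(813/2) = 2/813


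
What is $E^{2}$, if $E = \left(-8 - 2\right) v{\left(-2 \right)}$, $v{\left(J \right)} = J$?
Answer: $400$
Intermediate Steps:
$E = 20$ ($E = \left(-8 - 2\right) \left(-2\right) = \left(-10\right) \left(-2\right) = 20$)
$E^{2} = 20^{2} = 400$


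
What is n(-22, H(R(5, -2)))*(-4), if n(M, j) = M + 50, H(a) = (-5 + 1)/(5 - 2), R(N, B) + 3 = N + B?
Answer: -112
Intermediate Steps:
R(N, B) = -3 + B + N (R(N, B) = -3 + (N + B) = -3 + (B + N) = -3 + B + N)
H(a) = -4/3
n(M, j) = 50 + M
n(-22, H(R(5, -2)))*(-4) = (50 - 22)*(-4) = 28*(-4) = -112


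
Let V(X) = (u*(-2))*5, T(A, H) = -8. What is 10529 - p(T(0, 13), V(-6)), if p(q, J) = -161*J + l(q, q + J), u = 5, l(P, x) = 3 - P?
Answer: 2468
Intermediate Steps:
V(X) = -50 (V(X) = (5*(-2))*5 = -10*5 = -50)
p(q, J) = 3 - q - 161*J (p(q, J) = -161*J + (3 - q) = 3 - q - 161*J)
10529 - p(T(0, 13), V(-6)) = 10529 - (3 - 1*(-8) - 161*(-50)) = 10529 - (3 + 8 + 8050) = 10529 - 1*8061 = 10529 - 8061 = 2468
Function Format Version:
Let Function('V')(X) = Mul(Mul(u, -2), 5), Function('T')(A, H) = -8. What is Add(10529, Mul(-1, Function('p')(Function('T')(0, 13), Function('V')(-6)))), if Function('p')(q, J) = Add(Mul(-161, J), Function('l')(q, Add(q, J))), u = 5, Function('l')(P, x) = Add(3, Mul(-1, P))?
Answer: 2468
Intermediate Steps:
Function('V')(X) = -50 (Function('V')(X) = Mul(Mul(5, -2), 5) = Mul(-10, 5) = -50)
Function('p')(q, J) = Add(3, Mul(-1, q), Mul(-161, J)) (Function('p')(q, J) = Add(Mul(-161, J), Add(3, Mul(-1, q))) = Add(3, Mul(-1, q), Mul(-161, J)))
Add(10529, Mul(-1, Function('p')(Function('T')(0, 13), Function('V')(-6)))) = Add(10529, Mul(-1, Add(3, Mul(-1, -8), Mul(-161, -50)))) = Add(10529, Mul(-1, Add(3, 8, 8050))) = Add(10529, Mul(-1, 8061)) = Add(10529, -8061) = 2468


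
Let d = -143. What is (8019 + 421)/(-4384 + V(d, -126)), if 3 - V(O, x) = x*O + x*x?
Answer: -1688/7655 ≈ -0.22051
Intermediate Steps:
V(O, x) = 3 - x**2 - O*x (V(O, x) = 3 - (x*O + x*x) = 3 - (O*x + x**2) = 3 - (x**2 + O*x) = 3 + (-x**2 - O*x) = 3 - x**2 - O*x)
(8019 + 421)/(-4384 + V(d, -126)) = (8019 + 421)/(-4384 + (3 - 1*(-126)**2 - 1*(-143)*(-126))) = 8440/(-4384 + (3 - 1*15876 - 18018)) = 8440/(-4384 + (3 - 15876 - 18018)) = 8440/(-4384 - 33891) = 8440/(-38275) = 8440*(-1/38275) = -1688/7655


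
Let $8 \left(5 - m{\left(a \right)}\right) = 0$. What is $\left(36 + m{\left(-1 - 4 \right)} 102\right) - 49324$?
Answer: $-48778$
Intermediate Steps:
$m{\left(a \right)} = 5$ ($m{\left(a \right)} = 5 - 0 = 5 + 0 = 5$)
$\left(36 + m{\left(-1 - 4 \right)} 102\right) - 49324 = \left(36 + 5 \cdot 102\right) - 49324 = \left(36 + 510\right) - 49324 = 546 - 49324 = -48778$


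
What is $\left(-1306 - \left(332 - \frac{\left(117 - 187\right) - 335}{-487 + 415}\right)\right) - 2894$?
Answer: $- \frac{36211}{8} \approx -4526.4$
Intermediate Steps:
$\left(-1306 - \left(332 - \frac{\left(117 - 187\right) - 335}{-487 + 415}\right)\right) - 2894 = \left(-1306 - \left(332 - \frac{\left(117 - 187\right) - 335}{-72}\right)\right) - 2894 = \left(-1306 - \left(332 - \left(-70 - 335\right) \left(- \frac{1}{72}\right)\right)\right) - 2894 = \left(-1306 - \frac{2611}{8}\right) - 2894 = - \frac{13059}{8} - 2894 = - \frac{36211}{8}$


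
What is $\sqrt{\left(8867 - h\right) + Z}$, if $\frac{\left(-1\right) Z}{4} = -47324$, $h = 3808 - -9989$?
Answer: $\sqrt{184366} \approx 429.38$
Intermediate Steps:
$h = 13797$ ($h = 3808 + 9989 = 13797$)
$Z = 189296$ ($Z = \left(-4\right) \left(-47324\right) = 189296$)
$\sqrt{\left(8867 - h\right) + Z} = \sqrt{\left(8867 - 13797\right) + 189296} = \sqrt{-4930 + 189296} = \sqrt{184366}$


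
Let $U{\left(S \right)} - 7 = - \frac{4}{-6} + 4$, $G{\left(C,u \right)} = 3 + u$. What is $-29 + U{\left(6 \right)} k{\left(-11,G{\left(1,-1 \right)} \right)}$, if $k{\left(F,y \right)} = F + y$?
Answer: $-134$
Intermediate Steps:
$U{\left(S \right)} = \frac{35}{3}$ ($U{\left(S \right)} = 7 + \left(- \frac{4}{-6} + 4\right) = 7 + \left(\left(-4\right) \left(- \frac{1}{6}\right) + 4\right) = 7 + \left(\frac{2}{3} + 4\right) = 7 + \frac{14}{3} = \frac{35}{3}$)
$-29 + U{\left(6 \right)} k{\left(-11,G{\left(1,-1 \right)} \right)} = -29 + \frac{35 \left(-11 + \left(3 - 1\right)\right)}{3} = -29 + \frac{35 \left(-11 + 2\right)}{3} = -29 + \frac{35}{3} \left(-9\right) = -29 - 105 = -134$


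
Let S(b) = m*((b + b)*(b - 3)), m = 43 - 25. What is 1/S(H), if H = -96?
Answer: 1/342144 ≈ 2.9227e-6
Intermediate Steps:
m = 18
S(b) = 36*b*(-3 + b) (S(b) = 18*((b + b)*(b - 3)) = 18*((2*b)*(-3 + b)) = 18*(2*b*(-3 + b)) = 36*b*(-3 + b))
1/S(H) = 1/(36*(-96)*(-3 - 96)) = 1/(36*(-96)*(-99)) = 1/342144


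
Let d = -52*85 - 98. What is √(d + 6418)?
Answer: 10*√19 ≈ 43.589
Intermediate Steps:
d = -4518 (d = -4420 - 98 = -4518)
√(d + 6418) = √(-4518 + 6418) = √1900 = 10*√19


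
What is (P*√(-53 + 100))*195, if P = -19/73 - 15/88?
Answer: -539565*√47/6424 ≈ -575.82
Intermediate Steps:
P = -2767/6424 (P = -19*1/73 - 15*1/88 = -19/73 - 15/88 = -2767/6424 ≈ -0.43073)
(P*√(-53 + 100))*195 = -2767*√(-53 + 100)/6424*195 = -2767*√47/6424*195 = -539565*√47/6424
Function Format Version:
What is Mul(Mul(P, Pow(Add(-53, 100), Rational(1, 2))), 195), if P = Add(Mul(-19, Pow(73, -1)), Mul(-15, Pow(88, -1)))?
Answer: Mul(Rational(-539565, 6424), Pow(47, Rational(1, 2))) ≈ -575.82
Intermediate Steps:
P = Rational(-2767, 6424) (P = Add(Mul(-19, Rational(1, 73)), Mul(-15, Rational(1, 88))) = Add(Rational(-19, 73), Rational(-15, 88)) = Rational(-2767, 6424) ≈ -0.43073)
Mul(Mul(P, Pow(Add(-53, 100), Rational(1, 2))), 195) = Mul(Mul(Rational(-2767, 6424), Pow(Add(-53, 100), Rational(1, 2))), 195) = Mul(Mul(Rational(-2767, 6424), Pow(47, Rational(1, 2))), 195) = Mul(Rational(-539565, 6424), Pow(47, Rational(1, 2)))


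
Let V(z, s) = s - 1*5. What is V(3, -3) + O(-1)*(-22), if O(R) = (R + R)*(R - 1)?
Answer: -96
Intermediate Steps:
V(z, s) = -5 + s (V(z, s) = s - 5 = -5 + s)
O(R) = 2*R*(-1 + R) (O(R) = (2*R)*(-1 + R) = 2*R*(-1 + R))
V(3, -3) + O(-1)*(-22) = (-5 - 3) + (2*(-1)*(-1 - 1))*(-22) = -8 + (2*(-1)*(-2))*(-22) = -8 + 4*(-22) = -8 - 88 = -96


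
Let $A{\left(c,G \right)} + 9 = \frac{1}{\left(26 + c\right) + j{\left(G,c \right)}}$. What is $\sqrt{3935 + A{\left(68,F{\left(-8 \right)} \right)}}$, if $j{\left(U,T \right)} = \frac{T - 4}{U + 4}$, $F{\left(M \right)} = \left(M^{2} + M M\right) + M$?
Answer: $\frac{\sqrt{33704408230}}{2930} \approx 62.658$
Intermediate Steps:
$F{\left(M \right)} = M + 2 M^{2}$ ($F{\left(M \right)} = \left(M^{2} + M^{2}\right) + M = 2 M^{2} + M = M + 2 M^{2}$)
$j{\left(U,T \right)} = \frac{-4 + T}{4 + U}$
$A{\left(c,G \right)} = -9 + \frac{1}{26 + c + \frac{-4 + c}{4 + G}}$ ($A{\left(c,G \right)} = -9 + \frac{1}{\left(26 + c\right) + \frac{-4 + c}{4 + G}} = -9 + \frac{1}{26 + c + \frac{-4 + c}{4 + G}}$)
$\sqrt{3935 + A{\left(68,F{\left(-8 \right)} \right)}} = \sqrt{3935 + \frac{36 - 612 - \left(4 - 8 \left(1 + 2 \left(-8\right)\right)\right) \left(233 + 9 \cdot 68\right)}{-4 + 68 + \left(4 - 8 \left(1 + 2 \left(-8\right)\right)\right) \left(26 + 68\right)}} = \sqrt{3935 + \frac{36 - 612 - \left(4 - 8 \left(1 - 16\right)\right) \left(233 + 612\right)}{-4 + 68 + \left(4 - 8 \left(1 - 16\right)\right) 94}} = \sqrt{3935 + \frac{36 - 612 - \left(4 - -120\right) 845}{-4 + 68 + \left(4 - -120\right) 94}} = \sqrt{3935 + \frac{36 - 612 - \left(4 + 120\right) 845}{-4 + 68 + \left(4 + 120\right) 94}} = \sqrt{3935 + \frac{36 - 612 - 124 \cdot 845}{-4 + 68 + 124 \cdot 94}} = \sqrt{3935 + \frac{36 - 612 - 104780}{-4 + 68 + 11656}} = \sqrt{3935 + \frac{1}{11720} \left(-105356\right)} = \sqrt{3935 - \frac{26339}{2930}} = \sqrt{\frac{11503211}{2930}} = \frac{\sqrt{33704408230}}{2930}$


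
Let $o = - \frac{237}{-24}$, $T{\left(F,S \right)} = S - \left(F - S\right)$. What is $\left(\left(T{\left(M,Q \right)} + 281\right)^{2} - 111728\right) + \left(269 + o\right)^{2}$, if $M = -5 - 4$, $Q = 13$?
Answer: $\frac{4217553}{64} \approx 65899.0$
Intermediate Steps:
$M = -9$ ($M = -5 - 4 = -9$)
$T{\left(F,S \right)} = - F + 2 S$
$o = \frac{79}{8}$ ($o = \left(-237\right) \left(- \frac{1}{24}\right) = \frac{79}{8} \approx 9.875$)
$\left(\left(T{\left(M,Q \right)} + 281\right)^{2} - 111728\right) + \left(269 + o\right)^{2} = \left(\left(\left(\left(-1\right) \left(-9\right) + 2 \cdot 13\right) + 281\right)^{2} - 111728\right) + \left(269 + \frac{79}{8}\right)^{2} = \left(\left(\left(9 + 26\right) + 281\right)^{2} - 111728\right) + \left(\frac{2231}{8}\right)^{2} = \left(\left(35 + 281\right)^{2} - 111728\right) + \frac{4977361}{64} = \left(316^{2} - 111728\right) + \frac{4977361}{64} = \left(99856 - 111728\right) + \frac{4977361}{64} = -11872 + \frac{4977361}{64} = \frac{4217553}{64}$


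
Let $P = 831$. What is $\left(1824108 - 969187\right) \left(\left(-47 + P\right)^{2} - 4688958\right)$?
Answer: $-3483206340142$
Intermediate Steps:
$\left(1824108 - 969187\right) \left(\left(-47 + P\right)^{2} - 4688958\right) = \left(1824108 - 969187\right) \left(\left(-47 + 831\right)^{2} - 4688958\right) = 854921 \left(784^{2} - 4688958\right) = 854921 \left(614656 - 4688958\right) = 854921 \left(-4074302\right) = -3483206340142$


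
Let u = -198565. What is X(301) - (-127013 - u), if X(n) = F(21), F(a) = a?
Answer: -71531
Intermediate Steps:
X(n) = 21
X(301) - (-127013 - u) = 21 - (-127013 - 1*(-198565)) = 21 - (-127013 + 198565) = 21 - 1*71552 = 21 - 71552 = -71531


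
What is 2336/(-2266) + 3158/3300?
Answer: -12563/169950 ≈ -0.073922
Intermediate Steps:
2336/(-2266) + 3158/3300 = 2336*(-1/2266) + 3158*(1/3300) = -1168/1133 + 1579/1650 = -12563/169950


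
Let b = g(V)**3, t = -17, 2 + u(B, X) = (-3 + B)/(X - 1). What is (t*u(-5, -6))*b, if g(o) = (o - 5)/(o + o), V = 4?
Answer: -51/1792 ≈ -0.028460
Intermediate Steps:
u(B, X) = -2 + (-3 + B)/(-1 + X) (u(B, X) = -2 + (-3 + B)/(X - 1) = -2 + (-3 + B)/(-1 + X))
g(o) = (-5 + o)/(2*o) (g(o) = (-5 + o)/((2*o)) = (-5 + o)*(1/(2*o)) = (-5 + o)/(2*o))
b = -1/512 (b = ((1/2)*(-5 + 4)/4)**3 = ((1/2)*(1/4)*(-1))**3 = (-1/8)**3 = -1/512 ≈ -0.0019531)
(t*u(-5, -6))*b = -17*(-1 - 5 - 2*(-6))/(-1 - 6)*(-1/512) = -17*(-1 - 5 + 12)/(-7)*(-1/512) = -(-17)*6/7*(-1/512) = -17*(-6/7)*(-1/512) = (102/7)*(-1/512) = -51/1792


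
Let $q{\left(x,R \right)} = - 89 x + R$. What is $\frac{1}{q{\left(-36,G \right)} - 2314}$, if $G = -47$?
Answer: $\frac{1}{843} \approx 0.0011862$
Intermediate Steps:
$q{\left(x,R \right)} = R - 89 x$
$\frac{1}{q{\left(-36,G \right)} - 2314} = \frac{1}{\left(-47 - -3204\right) - 2314} = \frac{1}{\left(-47 + 3204\right) - 2314} = \frac{1}{3157 - 2314} = \frac{1}{843}$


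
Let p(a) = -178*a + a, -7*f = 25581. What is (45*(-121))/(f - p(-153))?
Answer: 12705/71716 ≈ 0.17716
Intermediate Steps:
f = -25581/7 (f = -⅐*25581 = -25581/7 ≈ -3654.4)
p(a) = -177*a
(45*(-121))/(f - p(-153)) = (45*(-121))/(-25581/7 - (-177)*(-153)) = -5445/(-25581/7 - 1*27081) = -5445/(-25581/7 - 27081) = -5445/(-215148/7) = -5445*(-7/215148) = 12705/71716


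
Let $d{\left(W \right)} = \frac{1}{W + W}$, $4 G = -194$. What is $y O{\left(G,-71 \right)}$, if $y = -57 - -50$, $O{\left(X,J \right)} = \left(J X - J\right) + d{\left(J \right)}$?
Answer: $- \frac{1746703}{71} \approx -24601.0$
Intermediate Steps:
$G = - \frac{97}{2}$ ($G = \frac{1}{4} \left(-194\right) = - \frac{97}{2} \approx -48.5$)
$d{\left(W \right)} = \frac{1}{2 W}$
$O{\left(X,J \right)} = \frac{1}{2 J} - J + J X$ ($O{\left(X,J \right)} = \left(J X - J\right) + \frac{1}{2 J} = \left(- J + J X\right) + \frac{1}{2 J} = \frac{1}{2 J} - J + J X$)
$y = -7$ ($y = -57 + 50 = -7$)
$y O{\left(G,-71 \right)} = - 7 \left(\frac{1}{2 \left(-71\right)} - -71 - - \frac{6887}{2}\right) = - 7 \left(\frac{1}{2} \left(- \frac{1}{71}\right) + 71 + \frac{6887}{2}\right) = - 7 \left(- \frac{1}{142} + 71 + \frac{6887}{2}\right) = \left(-7\right) \frac{249529}{71} = - \frac{1746703}{71}$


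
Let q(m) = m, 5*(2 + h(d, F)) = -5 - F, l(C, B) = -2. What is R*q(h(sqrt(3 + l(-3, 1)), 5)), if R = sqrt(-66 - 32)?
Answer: -28*I*sqrt(2) ≈ -39.598*I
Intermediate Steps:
h(d, F) = -3 - F/5 (h(d, F) = -2 + (-5 - F)/5 = -2 + (-1 - F/5) = -3 - F/5)
R = 7*I*sqrt(2) (R = sqrt(-98) = 7*I*sqrt(2) ≈ 9.8995*I)
R*q(h(sqrt(3 + l(-3, 1)), 5)) = (7*I*sqrt(2))*(-3 - 1/5*5) = (7*I*sqrt(2))*(-3 - 1) = (7*I*sqrt(2))*(-4) = -28*I*sqrt(2)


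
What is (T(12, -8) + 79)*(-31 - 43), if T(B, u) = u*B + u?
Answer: 1850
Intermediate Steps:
T(B, u) = u + B*u (T(B, u) = B*u + u = u + B*u)
(T(12, -8) + 79)*(-31 - 43) = (-8*(1 + 12) + 79)*(-31 - 43) = (-8*13 + 79)*(-74) = (-104 + 79)*(-74) = -25*(-74) = 1850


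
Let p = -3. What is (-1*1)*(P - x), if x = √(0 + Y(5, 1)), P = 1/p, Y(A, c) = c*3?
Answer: ⅓ + √3 ≈ 2.0654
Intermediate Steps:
Y(A, c) = 3*c
P = -⅓ (P = 1/(-3) = -⅓ ≈ -0.33333)
x = √3 (x = √(0 + 3*1) = √(0 + 3) = √3 ≈ 1.7320)
(-1*1)*(P - x) = (-1*1)*(-⅓ - √3) = -(-⅓ - √3) = ⅓ + √3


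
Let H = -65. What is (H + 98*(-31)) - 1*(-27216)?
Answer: 24113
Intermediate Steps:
(H + 98*(-31)) - 1*(-27216) = (-65 + 98*(-31)) - 1*(-27216) = (-65 - 3038) + 27216 = -3103 + 27216 = 24113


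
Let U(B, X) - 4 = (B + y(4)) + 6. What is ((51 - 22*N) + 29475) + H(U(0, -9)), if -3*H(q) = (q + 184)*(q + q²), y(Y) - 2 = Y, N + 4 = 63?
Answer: 30284/3 ≈ 10095.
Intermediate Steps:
N = 59 (N = -4 + 63 = 59)
y(Y) = 2 + Y
U(B, X) = 16 + B (U(B, X) = 4 + ((B + (2 + 4)) + 6) = 4 + ((B + 6) + 6) = 4 + ((6 + B) + 6) = 4 + (12 + B) = 16 + B)
H(q) = -(184 + q)*(q + q²)/3 (H(q) = -(q + 184)*(q + q²)/3 = -(184 + q)*(q + q²)/3)
((51 - 22*N) + 29475) + H(U(0, -9)) = ((51 - 22*59) + 29475) - (16 + 0)*(184 + (16 + 0)² + 185*(16 + 0))/3 = ((51 - 1298) + 29475) - ⅓*16*(184 + 16² + 185*16) = (-1247 + 29475) - ⅓*16*(184 + 256 + 2960) = 28228 - ⅓*16*3400 = 28228 - 54400/3 = 30284/3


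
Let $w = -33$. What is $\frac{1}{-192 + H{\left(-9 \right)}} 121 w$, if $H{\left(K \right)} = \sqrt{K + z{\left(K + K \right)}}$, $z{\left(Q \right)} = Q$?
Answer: $\frac{85184}{4099} + \frac{1331 i \sqrt{3}}{4099} \approx 20.782 + 0.56242 i$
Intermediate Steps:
$H{\left(K \right)} = \sqrt{3} \sqrt{K}$ ($H{\left(K \right)} = \sqrt{K + \left(K + K\right)} = \sqrt{K + 2 K} = \sqrt{3 K} = \sqrt{3} \sqrt{K}$)
$\frac{1}{-192 + H{\left(-9 \right)}} 121 w = \frac{1}{-192 + \sqrt{3} \sqrt{-9}} \cdot 121 \left(-33\right) = \frac{1}{-192 + \sqrt{3} \cdot 3 i} 121 \left(-33\right) = \frac{1}{-192 + 3 i \sqrt{3}} \cdot 121 \left(-33\right) = \frac{121}{-192 + 3 i \sqrt{3}} \left(-33\right) = - \frac{3993}{-192 + 3 i \sqrt{3}}$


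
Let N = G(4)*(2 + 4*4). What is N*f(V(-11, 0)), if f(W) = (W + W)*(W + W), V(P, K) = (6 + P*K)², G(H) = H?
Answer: 373248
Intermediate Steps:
V(P, K) = (6 + K*P)²
f(W) = 4*W² (f(W) = (2*W)*(2*W) = 4*W²)
N = 72 (N = 4*(2 + 4*4) = 4*(2 + 16) = 4*18 = 72)
N*f(V(-11, 0)) = 72*(4*((6 + 0*(-11))²)²) = 72*(4*((6 + 0)²)²) = 72*(4*(6²)²) = 72*(4*36²) = 72*(4*1296) = 72*5184 = 373248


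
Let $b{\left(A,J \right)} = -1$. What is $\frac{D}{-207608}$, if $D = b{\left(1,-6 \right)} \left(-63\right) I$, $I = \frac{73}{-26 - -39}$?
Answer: $- \frac{4599}{2698904} \approx -0.001704$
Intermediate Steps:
$I = \frac{73}{13}$ ($I = \frac{73}{-26 + 39} = \frac{73}{13} \approx 5.6154$)
$D = \frac{4599}{13}$ ($D = \left(-1\right) \left(-63\right) \frac{73}{13} = 63 \cdot \frac{73}{13} = \frac{4599}{13} \approx 353.77$)
$\frac{D}{-207608} = \frac{4599}{13 \left(-207608\right)} = \frac{4599}{13} \left(- \frac{1}{207608}\right) = - \frac{4599}{2698904}$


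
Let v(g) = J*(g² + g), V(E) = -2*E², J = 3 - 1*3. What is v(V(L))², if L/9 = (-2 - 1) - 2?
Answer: 0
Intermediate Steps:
J = 0 (J = 3 - 3 = 0)
L = -45 (L = 9*((-2 - 1) - 2) = 9*(-3 - 2) = 9*(-5) = -45)
v(g) = 0 (v(g) = 0*(g² + g) = 0*(g + g²) = 0)
v(V(L))² = 0² = 0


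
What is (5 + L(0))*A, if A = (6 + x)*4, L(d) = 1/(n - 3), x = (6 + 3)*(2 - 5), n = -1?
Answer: -399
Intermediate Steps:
x = -27 (x = 9*(-3) = -27)
L(d) = -1/4 (L(d) = 1/(-1 - 3) = 1/(-4) = -1/4)
A = -84 (A = (6 - 27)*4 = -21*4 = -84)
(5 + L(0))*A = (5 - 1/4)*(-84) = (19/4)*(-84) = -399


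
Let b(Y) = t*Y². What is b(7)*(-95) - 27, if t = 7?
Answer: -32612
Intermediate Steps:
b(Y) = 7*Y²
b(7)*(-95) - 27 = (7*7²)*(-95) - 27 = (7*49)*(-95) - 27 = 343*(-95) - 27 = -32585 - 27 = -32612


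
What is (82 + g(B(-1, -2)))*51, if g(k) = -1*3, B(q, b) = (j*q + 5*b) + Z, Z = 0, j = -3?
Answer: 4029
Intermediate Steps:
B(q, b) = -3*q + 5*b (B(q, b) = (-3*q + 5*b) + 0 = -3*q + 5*b)
g(k) = -3
(82 + g(B(-1, -2)))*51 = (82 - 3)*51 = 79*51 = 4029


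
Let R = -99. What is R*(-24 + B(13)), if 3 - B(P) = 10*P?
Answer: 14949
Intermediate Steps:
B(P) = 3 - 10*P
R*(-24 + B(13)) = -99*(-24 + (3 - 10*13)) = -99*(-24 + (3 - 130)) = -99*(-24 - 127) = -99*(-151) = 14949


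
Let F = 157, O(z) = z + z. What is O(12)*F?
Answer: 3768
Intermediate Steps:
O(z) = 2*z
O(12)*F = (2*12)*157 = 24*157 = 3768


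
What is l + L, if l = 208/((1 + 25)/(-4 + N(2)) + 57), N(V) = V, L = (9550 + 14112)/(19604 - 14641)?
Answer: 518358/54593 ≈ 9.4949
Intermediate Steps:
L = 23662/4963 ≈ 4.7677
l = 52/11 (l = 208/((1 + 25)/(-4 + 2) + 57) = 208/(26/(-2) + 57) = 208/(26*(-½) + 57) = 208/(-13 + 57) = 208/44 = 208*(1/44) = 52/11 ≈ 4.7273)
l + L = 52/11 + 23662/4963 = 518358/54593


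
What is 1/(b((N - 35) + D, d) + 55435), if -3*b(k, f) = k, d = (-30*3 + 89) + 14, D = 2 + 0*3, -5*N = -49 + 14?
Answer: 3/166331 ≈ 1.8036e-5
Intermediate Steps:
N = 7 (N = -(-49 + 14)/5 = -1/5*(-35) = 7)
D = 2 (D = 2 + 0 = 2)
d = 13 (d = (-90 + 89) + 14 = -1 + 14 = 13)
b(k, f) = -k/3
1/(b((N - 35) + D, d) + 55435) = 1/(-((7 - 35) + 2)/3 + 55435) = 1/(-(-28 + 2)/3 + 55435) = 1/(-1/3*(-26) + 55435) = 1/(26/3 + 55435) = 1/(166331/3) = 3/166331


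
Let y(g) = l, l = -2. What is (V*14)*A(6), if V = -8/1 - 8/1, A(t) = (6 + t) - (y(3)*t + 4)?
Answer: -4480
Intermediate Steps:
y(g) = -2
A(t) = 2 + 3*t (A(t) = (6 + t) - (-2*t + 4) = (6 + t) - (4 - 2*t) = (6 + t) + (-4 + 2*t) = 2 + 3*t)
V = -16 (V = -8*1 - 8*1 = -8 - 8 = -16)
(V*14)*A(6) = (-16*14)*(2 + 3*6) = -224*(2 + 18) = -224*20 = -4480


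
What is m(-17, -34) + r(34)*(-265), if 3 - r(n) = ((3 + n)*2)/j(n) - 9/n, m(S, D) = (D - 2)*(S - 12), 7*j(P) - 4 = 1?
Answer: 939517/34 ≈ 27633.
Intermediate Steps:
j(P) = 5/7 (j(P) = 4/7 + (⅐)*1 = 4/7 + ⅐ = 5/7)
m(S, D) = (-12 + S)*(-2 + D) (m(S, D) = (-2 + D)*(-12 + S) = (-12 + S)*(-2 + D))
r(n) = -27/5 + 9/n - 14*n/5 (r(n) = 3 - (((3 + n)*2)/(5/7) - 9/n) = 3 - ((6 + 2*n)*(7/5) - 9/n) = 3 - ((42/5 + 14*n/5) - 9/n) = 3 - (42/5 - 9/n + 14*n/5) = 3 + (-42/5 + 9/n - 14*n/5) = -27/5 + 9/n - 14*n/5)
m(-17, -34) + r(34)*(-265) = (24 - 12*(-34) - 2*(-17) - 34*(-17)) + ((⅕)*(45 - 1*34*(27 + 14*34))/34)*(-265) = (24 + 408 + 34 + 578) + ((⅕)*(1/34)*(45 - 1*34*(27 + 476)))*(-265) = 1044 + ((⅕)*(1/34)*(45 - 1*34*503))*(-265) = 1044 + ((⅕)*(1/34)*(45 - 17102))*(-265) = 1044 + ((⅕)*(1/34)*(-17057))*(-265) = 1044 - 17057/170*(-265) = 1044 + 904021/34 = 939517/34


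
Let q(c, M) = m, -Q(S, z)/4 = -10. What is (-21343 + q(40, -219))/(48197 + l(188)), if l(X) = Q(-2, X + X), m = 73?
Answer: -7090/16079 ≈ -0.44095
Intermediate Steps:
Q(S, z) = 40 (Q(S, z) = -4*(-10) = 40)
q(c, M) = 73
l(X) = 40
(-21343 + q(40, -219))/(48197 + l(188)) = (-21343 + 73)/(48197 + 40) = -21270/48237 = -21270*1/48237 = -7090/16079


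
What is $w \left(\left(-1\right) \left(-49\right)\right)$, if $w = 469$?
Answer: $22981$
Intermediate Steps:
$w \left(\left(-1\right) \left(-49\right)\right) = 469 \left(\left(-1\right) \left(-49\right)\right) = 469 \cdot 49 = 22981$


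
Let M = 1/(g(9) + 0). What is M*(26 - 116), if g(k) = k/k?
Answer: -90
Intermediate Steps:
g(k) = 1
M = 1 (M = 1/(1 + 0) = 1/1 = 1)
M*(26 - 116) = 1*(26 - 116) = 1*(-90) = -90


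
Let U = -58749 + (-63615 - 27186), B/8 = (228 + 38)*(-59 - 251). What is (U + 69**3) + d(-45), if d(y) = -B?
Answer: 838639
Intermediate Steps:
B = -659680 (B = 8*((228 + 38)*(-59 - 251)) = 8*(266*(-310)) = 8*(-82460) = -659680)
d(y) = 659680 (d(y) = -1*(-659680) = 659680)
U = -149550 (U = -58749 - 90801 = -149550)
(U + 69**3) + d(-45) = (-149550 + 69**3) + 659680 = (-149550 + 328509) + 659680 = 178959 + 659680 = 838639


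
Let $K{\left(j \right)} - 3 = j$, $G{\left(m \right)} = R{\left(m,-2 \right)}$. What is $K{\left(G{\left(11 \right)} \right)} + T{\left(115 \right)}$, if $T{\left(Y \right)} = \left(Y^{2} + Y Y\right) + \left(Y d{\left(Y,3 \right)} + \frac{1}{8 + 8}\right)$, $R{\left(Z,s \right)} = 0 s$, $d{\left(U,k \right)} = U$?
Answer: $\frac{634849}{16} \approx 39678.0$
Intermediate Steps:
$R{\left(Z,s \right)} = 0$
$G{\left(m \right)} = 0$
$K{\left(j \right)} = 3 + j$
$T{\left(Y \right)} = \frac{1}{16} + 3 Y^{2}$ ($T{\left(Y \right)} = \left(Y^{2} + Y Y\right) + \left(Y Y + \frac{1}{8 + 8}\right) = \left(Y^{2} + Y^{2}\right) + \left(Y^{2} + \frac{1}{16}\right) = 2 Y^{2} + \left(Y^{2} + \frac{1}{16}\right) = 2 Y^{2} + \left(\frac{1}{16} + Y^{2}\right) = \frac{1}{16} + 3 Y^{2}$)
$K{\left(G{\left(11 \right)} \right)} + T{\left(115 \right)} = \left(3 + 0\right) + \left(\frac{1}{16} + 3 \cdot 115^{2}\right) = 3 + \left(\frac{1}{16} + 3 \cdot 13225\right) = 3 + \left(\frac{1}{16} + 39675\right) = 3 + \frac{634801}{16} = \frac{634849}{16}$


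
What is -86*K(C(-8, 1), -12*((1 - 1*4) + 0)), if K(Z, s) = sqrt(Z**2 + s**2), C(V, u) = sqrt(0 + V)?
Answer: -172*sqrt(322) ≈ -3086.4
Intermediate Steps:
C(V, u) = sqrt(V)
-86*K(C(-8, 1), -12*((1 - 1*4) + 0)) = -86*sqrt((sqrt(-8))**2 + (-12*((1 - 1*4) + 0))**2) = -86*sqrt((2*I*sqrt(2))**2 + (-12*((1 - 4) + 0))**2) = -86*sqrt(-8 + (-12*(-3 + 0))**2) = -86*sqrt(-8 + (-12*(-3))**2) = -86*sqrt(-8 + 36**2) = -86*sqrt(-8 + 1296) = -172*sqrt(322)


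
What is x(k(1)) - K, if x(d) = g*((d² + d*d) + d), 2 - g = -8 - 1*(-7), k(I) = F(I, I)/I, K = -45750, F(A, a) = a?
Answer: 45759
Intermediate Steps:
k(I) = 1 (k(I) = I/I = 1)
g = 3 (g = 2 - (-8 - 1*(-7)) = 2 - (-8 + 7) = 2 - 1*(-1) = 2 + 1 = 3)
x(d) = 3*d + 6*d² (x(d) = 3*((d² + d*d) + d) = 3*((d² + d²) + d) = 3*(2*d² + d) = 3*(d + 2*d²) = 3*d + 6*d²)
x(k(1)) - K = 3*1*(1 + 2*1) - 1*(-45750) = 3*1*(1 + 2) + 45750 = 3*1*3 + 45750 = 9 + 45750 = 45759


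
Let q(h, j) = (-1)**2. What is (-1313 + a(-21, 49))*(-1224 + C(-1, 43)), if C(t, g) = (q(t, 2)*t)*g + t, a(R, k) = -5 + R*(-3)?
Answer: 1591340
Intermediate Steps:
q(h, j) = 1
a(R, k) = -5 - 3*R
C(t, g) = t + g*t (C(t, g) = (1*t)*g + t = t*g + t = g*t + t = t + g*t)
(-1313 + a(-21, 49))*(-1224 + C(-1, 43)) = (-1313 + (-5 - 3*(-21)))*(-1224 - (1 + 43)) = (-1313 + (-5 + 63))*(-1224 - 1*44) = (-1313 + 58)*(-1224 - 44) = -1255*(-1268) = 1591340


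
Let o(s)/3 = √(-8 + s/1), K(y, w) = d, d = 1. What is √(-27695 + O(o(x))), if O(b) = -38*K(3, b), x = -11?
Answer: I*√27733 ≈ 166.53*I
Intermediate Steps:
K(y, w) = 1
o(s) = 3*√(-8 + s) (o(s) = 3*√(-8 + s/1) = 3*√(-8 + s*1) = 3*√(-8 + s))
O(b) = -38 (O(b) = -38*1 = -38)
√(-27695 + O(o(x))) = √(-27695 - 38) = √(-27733) = I*√27733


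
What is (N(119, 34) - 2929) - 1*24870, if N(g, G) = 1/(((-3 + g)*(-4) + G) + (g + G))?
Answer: -7700324/277 ≈ -27799.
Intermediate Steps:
N(g, G) = 1/(12 - 3*g + 2*G) (N(g, G) = 1/(((12 - 4*g) + G) + (G + g)) = 1/((12 + G - 4*g) + (G + g)) = 1/(12 - 3*g + 2*G))
(N(119, 34) - 2929) - 1*24870 = (1/(12 - 3*119 + 2*34) - 2929) - 1*24870 = (1/(12 - 357 + 68) - 2929) - 24870 = (1/(-277) - 2929) - 24870 = (-1/277 - 2929) - 24870 = -811334/277 - 24870 = -7700324/277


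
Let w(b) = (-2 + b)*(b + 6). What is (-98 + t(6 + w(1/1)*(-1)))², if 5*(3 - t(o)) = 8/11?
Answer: 27384289/3025 ≈ 9052.7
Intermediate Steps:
w(b) = (-2 + b)*(6 + b)
t(o) = 157/55 (t(o) = 3 - 8/(5*11) = 3 - ⅕*8/11 = 3 - 8/55 = 157/55)
(-98 + t(6 + w(1/1)*(-1)))² = (-98 + 157/55)² = (-5233/55)² = 27384289/3025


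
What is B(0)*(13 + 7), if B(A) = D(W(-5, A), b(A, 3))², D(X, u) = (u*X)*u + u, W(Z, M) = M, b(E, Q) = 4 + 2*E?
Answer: 320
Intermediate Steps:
D(X, u) = u + X*u² (D(X, u) = (X*u)*u + u = X*u² + u = u + X*u²)
B(A) = (1 + A*(4 + 2*A))²*(4 + 2*A)² (B(A) = ((4 + 2*A)*(1 + A*(4 + 2*A)))² = ((1 + A*(4 + 2*A))*(4 + 2*A))² = (1 + A*(4 + 2*A))²*(4 + 2*A)²)
B(0)*(13 + 7) = (4*(1 + 2*0*(2 + 0))²*(2 + 0)²)*(13 + 7) = (4*(1 + 2*0*2)²*2²)*20 = (4*(1 + 0)²*4)*20 = (4*1²*4)*20 = (4*1*4)*20 = 16*20 = 320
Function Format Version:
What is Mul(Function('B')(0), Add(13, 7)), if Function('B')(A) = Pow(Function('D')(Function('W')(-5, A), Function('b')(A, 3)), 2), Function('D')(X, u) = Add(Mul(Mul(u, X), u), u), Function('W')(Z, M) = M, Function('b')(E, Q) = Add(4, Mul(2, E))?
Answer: 320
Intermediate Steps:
Function('D')(X, u) = Add(u, Mul(X, Pow(u, 2))) (Function('D')(X, u) = Add(Mul(Mul(X, u), u), u) = Add(Mul(X, Pow(u, 2)), u) = Add(u, Mul(X, Pow(u, 2))))
Function('B')(A) = Mul(Pow(Add(1, Mul(A, Add(4, Mul(2, A)))), 2), Pow(Add(4, Mul(2, A)), 2)) (Function('B')(A) = Pow(Mul(Add(4, Mul(2, A)), Add(1, Mul(A, Add(4, Mul(2, A))))), 2) = Pow(Mul(Add(1, Mul(A, Add(4, Mul(2, A)))), Add(4, Mul(2, A))), 2) = Mul(Pow(Add(1, Mul(A, Add(4, Mul(2, A)))), 2), Pow(Add(4, Mul(2, A)), 2)))
Mul(Function('B')(0), Add(13, 7)) = Mul(Mul(4, Pow(Add(1, Mul(2, 0, Add(2, 0))), 2), Pow(Add(2, 0), 2)), Add(13, 7)) = Mul(Mul(4, Pow(Add(1, Mul(2, 0, 2)), 2), Pow(2, 2)), 20) = Mul(Mul(4, Pow(Add(1, 0), 2), 4), 20) = Mul(Mul(4, Pow(1, 2), 4), 20) = Mul(Mul(4, 1, 4), 20) = Mul(16, 20) = 320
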